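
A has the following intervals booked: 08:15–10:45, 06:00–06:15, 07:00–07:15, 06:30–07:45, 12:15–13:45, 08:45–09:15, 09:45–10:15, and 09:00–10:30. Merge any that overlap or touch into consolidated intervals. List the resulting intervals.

06:00–06:15, 06:30–07:45, 08:15–10:45, 12:15–13:45

Sort by start: 06:00–06:15, 06:30–07:45, 07:00–07:15, 08:15–10:45, 08:45–09:15, 09:00–10:30, 09:45–10:15, 12:15–13:45.
06:30–07:45 is disjoint → start new block.
07:00–07:15 overlaps/touches 06:30–07:45 → extend to 06:30–07:45.
08:15–10:45 is disjoint → start new block.
08:45–09:15 overlaps/touches 08:15–10:45 → extend to 08:15–10:45.
09:00–10:30 overlaps/touches 08:15–10:45 → extend to 08:15–10:45.
09:45–10:15 overlaps/touches 08:15–10:45 → extend to 08:15–10:45.
12:15–13:45 is disjoint → start new block.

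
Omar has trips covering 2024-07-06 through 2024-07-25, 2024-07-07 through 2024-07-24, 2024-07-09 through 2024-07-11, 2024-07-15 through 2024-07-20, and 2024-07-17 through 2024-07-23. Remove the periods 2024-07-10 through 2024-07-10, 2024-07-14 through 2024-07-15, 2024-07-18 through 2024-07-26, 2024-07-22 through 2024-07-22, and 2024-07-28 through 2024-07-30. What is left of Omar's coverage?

2024-07-06 through 2024-07-09, 2024-07-11 through 2024-07-13, 2024-07-16 through 2024-07-17

First set merges to 2024-07-06 through 2024-07-25.
Second set merges to 2024-07-10 through 2024-07-10, 2024-07-14 through 2024-07-15, 2024-07-18 through 2024-07-26, 2024-07-28 through 2024-07-30.
2024-07-06 through 2024-07-25 with B removed leaves 2024-07-06 through 2024-07-09, 2024-07-11 through 2024-07-13, 2024-07-16 through 2024-07-17.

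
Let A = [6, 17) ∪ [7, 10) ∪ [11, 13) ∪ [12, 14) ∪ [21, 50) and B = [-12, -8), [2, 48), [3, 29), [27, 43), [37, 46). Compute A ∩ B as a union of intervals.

[6, 17) ∪ [21, 48)

A, merged: [6, 17), [21, 50).
B, merged: [-12, -8), [2, 48).
[6, 17) overlaps B on [6, 17).
[21, 50) overlaps B on [21, 48).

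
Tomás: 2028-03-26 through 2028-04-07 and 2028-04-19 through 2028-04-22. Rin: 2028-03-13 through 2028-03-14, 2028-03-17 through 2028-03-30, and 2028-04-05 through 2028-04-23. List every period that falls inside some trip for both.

2028-03-26 through 2028-03-30, 2028-04-05 through 2028-04-07, 2028-04-19 through 2028-04-22

2028-03-26 through 2028-04-07 meets the second set on 2028-03-26 through 2028-03-30, 2028-04-05 through 2028-04-07.
2028-04-19 through 2028-04-22 meets the second set on 2028-04-19 through 2028-04-22.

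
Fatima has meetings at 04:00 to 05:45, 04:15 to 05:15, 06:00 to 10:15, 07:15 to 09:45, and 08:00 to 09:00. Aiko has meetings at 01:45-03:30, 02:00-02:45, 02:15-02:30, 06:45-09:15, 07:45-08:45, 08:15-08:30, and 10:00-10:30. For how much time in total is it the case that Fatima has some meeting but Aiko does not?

3 h 15 min

A, merged: 04:00-05:45, 06:00-10:15.
B, merged: 01:45-03:30, 06:45-09:15, 10:00-10:30.
A \ B = 04:00-05:45, 06:00-06:45, 09:15-10:00.
Total: 1 h 45 min + 45 min + 45 min = 3 h 15 min.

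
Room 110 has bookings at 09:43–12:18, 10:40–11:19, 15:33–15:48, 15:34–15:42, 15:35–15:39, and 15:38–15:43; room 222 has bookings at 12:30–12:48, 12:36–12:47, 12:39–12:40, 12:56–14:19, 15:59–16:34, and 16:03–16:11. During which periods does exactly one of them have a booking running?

Merge the first list: 09:43–12:18, 15:33–15:48.
Merge the second list: 12:30–12:48, 12:56–14:19, 15:59–16:34.
A \ B = 09:43–12:18, 15:33–15:48.
B \ A = 12:30–12:48, 12:56–14:19, 15:59–16:34.
Union of the two gives the symmetric difference.

09:43–12:18, 12:30–12:48, 12:56–14:19, 15:33–15:48, 15:59–16:34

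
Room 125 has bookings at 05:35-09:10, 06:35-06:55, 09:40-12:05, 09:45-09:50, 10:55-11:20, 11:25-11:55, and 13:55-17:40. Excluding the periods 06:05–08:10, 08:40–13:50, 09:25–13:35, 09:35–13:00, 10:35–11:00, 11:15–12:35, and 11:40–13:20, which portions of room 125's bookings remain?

First set merges to 05:35-09:10, 09:40-12:05, 13:55-17:40.
Second set merges to 06:05-08:10, 08:40-13:50.
05:35-09:10 with B removed leaves 05:35-06:05, 08:10-08:40.
09:40-12:05 lies entirely inside B → drops out.
13:55-17:40 is untouched.

05:35-06:05, 08:10-08:40, 13:55-17:40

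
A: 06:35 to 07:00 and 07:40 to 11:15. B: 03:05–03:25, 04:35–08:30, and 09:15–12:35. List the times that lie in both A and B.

06:35–07:00 meets the second set on 06:35–07:00.
07:40–11:15 meets the second set on 07:40–08:30, 09:15–11:15.

06:35–07:00, 07:40–08:30, 09:15–11:15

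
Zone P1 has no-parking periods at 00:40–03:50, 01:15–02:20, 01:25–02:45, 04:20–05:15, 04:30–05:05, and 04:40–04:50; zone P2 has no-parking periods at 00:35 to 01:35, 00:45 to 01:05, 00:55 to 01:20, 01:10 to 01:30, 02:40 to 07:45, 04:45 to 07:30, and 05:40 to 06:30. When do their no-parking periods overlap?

A, merged: 00:40–03:50, 04:20–05:15.
B, merged: 00:35–01:35, 02:40–07:45.
00:40–03:50 overlaps B on 00:40–01:35, 02:40–03:50.
04:20–05:15 overlaps B on 04:20–05:15.

00:40–01:35, 02:40–03:50, 04:20–05:15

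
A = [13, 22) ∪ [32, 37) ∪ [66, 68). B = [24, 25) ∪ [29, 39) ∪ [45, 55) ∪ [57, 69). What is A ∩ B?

[13, 22) meets no B interval.
[32, 37) ∩ B → [32, 37).
[66, 68) ∩ B → [66, 68).

[32, 37) ∪ [66, 68)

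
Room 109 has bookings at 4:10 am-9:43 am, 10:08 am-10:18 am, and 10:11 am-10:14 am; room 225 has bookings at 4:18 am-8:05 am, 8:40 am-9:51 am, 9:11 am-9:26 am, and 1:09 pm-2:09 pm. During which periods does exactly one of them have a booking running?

Merge the first list: 4:10 am–9:43 am, 10:08 am–10:18 am.
Merge the second list: 4:18 am–8:05 am, 8:40 am–9:51 am, 1:09 pm–2:09 pm.
Only in the first: 4:10 am–4:18 am, 8:05 am–8:40 am, 10:08 am–10:18 am.
Only in the second: 9:43 am–9:51 am, 1:09 pm–2:09 pm.
Together these are the periods covered by exactly one.

4:10 am–4:18 am, 8:05 am–8:40 am, 9:43 am–9:51 am, 10:08 am–10:18 am, 1:09 pm–2:09 pm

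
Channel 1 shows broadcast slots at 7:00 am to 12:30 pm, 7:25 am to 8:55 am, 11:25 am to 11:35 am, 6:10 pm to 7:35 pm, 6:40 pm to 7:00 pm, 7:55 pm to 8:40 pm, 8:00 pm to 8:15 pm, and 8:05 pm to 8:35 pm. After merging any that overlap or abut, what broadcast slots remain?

7:25 am–8:55 am overlaps/touches 7:00 am–12:30 pm → extend to 7:00 am–12:30 pm.
11:25 am–11:35 am overlaps/touches 7:00 am–12:30 pm → extend to 7:00 am–12:30 pm.
6:10 pm–7:35 pm is disjoint → start new block.
6:40 pm–7:00 pm overlaps/touches 6:10 pm–7:35 pm → extend to 6:10 pm–7:35 pm.
7:55 pm–8:40 pm is disjoint → start new block.
8:00 pm–8:15 pm overlaps/touches 7:55 pm–8:40 pm → extend to 7:55 pm–8:40 pm.
8:05 pm–8:35 pm overlaps/touches 7:55 pm–8:40 pm → extend to 7:55 pm–8:40 pm.

7:00 am–12:30 pm, 6:10 pm–7:35 pm, 7:55 pm–8:40 pm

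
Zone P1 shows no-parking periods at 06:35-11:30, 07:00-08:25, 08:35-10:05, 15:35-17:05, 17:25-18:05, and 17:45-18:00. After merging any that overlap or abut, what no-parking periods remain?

06:35–11:30, 15:35–17:05, 17:25–18:05

07:00–08:25 overlaps/touches 06:35–11:30 → extend to 06:35–11:30.
08:35–10:05 overlaps/touches 06:35–11:30 → extend to 06:35–11:30.
15:35–17:05 is disjoint → start new block.
17:25–18:05 is disjoint → start new block.
17:45–18:00 overlaps/touches 17:25–18:05 → extend to 17:25–18:05.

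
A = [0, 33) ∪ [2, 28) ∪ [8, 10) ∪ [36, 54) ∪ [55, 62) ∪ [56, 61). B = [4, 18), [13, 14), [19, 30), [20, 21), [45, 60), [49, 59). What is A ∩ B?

[4, 18) ∪ [19, 30) ∪ [45, 54) ∪ [55, 60)

A, merged: [0, 33), [36, 54), [55, 62).
B, merged: [4, 18), [19, 30), [45, 60).
[0, 33) ∩ B → [4, 18), [19, 30).
[36, 54) ∩ B → [45, 54).
[55, 62) ∩ B → [55, 60).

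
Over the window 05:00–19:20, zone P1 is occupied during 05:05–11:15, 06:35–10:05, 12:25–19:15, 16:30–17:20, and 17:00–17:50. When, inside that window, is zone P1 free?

05:00–05:05, 11:15–12:25, 19:15–19:20

After merging, the occupied span is 05:05–11:15, 12:25–19:15.
Complement within 05:00–19:20: 05:00–05:05, 11:15–12:25, 19:15–19:20.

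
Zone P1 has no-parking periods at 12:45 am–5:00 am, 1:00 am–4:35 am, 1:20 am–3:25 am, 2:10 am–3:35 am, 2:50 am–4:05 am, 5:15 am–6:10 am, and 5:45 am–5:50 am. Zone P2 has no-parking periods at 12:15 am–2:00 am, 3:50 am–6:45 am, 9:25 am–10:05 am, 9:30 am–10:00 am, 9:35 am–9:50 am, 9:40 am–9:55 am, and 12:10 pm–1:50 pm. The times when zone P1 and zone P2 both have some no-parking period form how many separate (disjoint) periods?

3

A, merged: 12:45 am–5:00 am, 5:15 am–6:10 am.
B, merged: 12:15 am–2:00 am, 3:50 am–6:45 am, 9:25 am–10:05 am, 12:10 pm–1:50 pm.
A ∩ B = 12:45 am–2:00 am, 3:50 am–5:00 am, 5:15 am–6:10 am.
That is 3 disjoint pieces.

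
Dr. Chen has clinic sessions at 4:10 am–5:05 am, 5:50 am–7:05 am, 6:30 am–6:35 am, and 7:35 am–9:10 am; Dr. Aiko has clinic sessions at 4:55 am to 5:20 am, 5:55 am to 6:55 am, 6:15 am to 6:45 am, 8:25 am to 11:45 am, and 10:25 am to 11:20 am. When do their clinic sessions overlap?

Merge the first list: 4:10 am–5:05 am, 5:50 am–7:05 am, 7:35 am–9:10 am.
Merge the second list: 4:55 am–5:20 am, 5:55 am–6:55 am, 8:25 am–11:45 am.
4:10 am–5:05 am meets the second set on 4:55 am–5:05 am.
5:50 am–7:05 am meets the second set on 5:55 am–6:55 am.
7:35 am–9:10 am meets the second set on 8:25 am–9:10 am.

4:55 am–5:05 am, 5:55 am–6:55 am, 8:25 am–9:10 am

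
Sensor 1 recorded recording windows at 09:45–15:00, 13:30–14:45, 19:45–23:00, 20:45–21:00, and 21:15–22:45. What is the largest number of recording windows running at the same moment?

Walk the sorted start/end points keeping a running depth.
The depth first hits 2 at 13:30.

2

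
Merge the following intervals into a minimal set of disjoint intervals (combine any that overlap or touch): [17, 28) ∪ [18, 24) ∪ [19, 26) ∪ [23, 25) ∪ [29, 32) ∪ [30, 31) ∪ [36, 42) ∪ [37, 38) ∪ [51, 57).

[18, 24) overlaps/touches [17, 28) → extend to [17, 28).
[19, 26) overlaps/touches [17, 28) → extend to [17, 28).
[23, 25) overlaps/touches [17, 28) → extend to [17, 28).
[29, 32) is disjoint → start new block.
[30, 31) overlaps/touches [29, 32) → extend to [29, 32).
[36, 42) is disjoint → start new block.
[37, 38) overlaps/touches [36, 42) → extend to [36, 42).
[51, 57) is disjoint → start new block.

[17, 28) ∪ [29, 32) ∪ [36, 42) ∪ [51, 57)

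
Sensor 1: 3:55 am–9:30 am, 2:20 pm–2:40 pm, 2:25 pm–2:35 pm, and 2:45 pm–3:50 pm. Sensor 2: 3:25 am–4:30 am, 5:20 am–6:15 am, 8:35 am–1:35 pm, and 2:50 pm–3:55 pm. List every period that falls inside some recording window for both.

Merge the first list: 3:55 am–9:30 am, 2:20 pm–2:40 pm, 2:45 pm–3:50 pm.
3:55 am–9:30 am overlaps B on 3:55 am–4:30 am, 5:20 am–6:15 am, 8:35 am–9:30 am.
2:20 pm–2:40 pm falls entirely outside B.
2:45 pm–3:50 pm overlaps B on 2:50 pm–3:50 pm.

3:55 am–4:30 am, 5:20 am–6:15 am, 8:35 am–9:30 am, 2:50 pm–3:50 pm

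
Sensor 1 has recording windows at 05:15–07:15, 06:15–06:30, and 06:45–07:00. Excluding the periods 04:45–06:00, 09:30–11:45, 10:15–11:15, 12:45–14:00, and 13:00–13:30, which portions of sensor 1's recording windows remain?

06:00-07:15

Merge the first list: 05:15-07:15.
Merge the second list: 04:45-06:00, 09:30-11:45, 12:45-14:00.
05:15-07:15 minus B → 06:00-07:15.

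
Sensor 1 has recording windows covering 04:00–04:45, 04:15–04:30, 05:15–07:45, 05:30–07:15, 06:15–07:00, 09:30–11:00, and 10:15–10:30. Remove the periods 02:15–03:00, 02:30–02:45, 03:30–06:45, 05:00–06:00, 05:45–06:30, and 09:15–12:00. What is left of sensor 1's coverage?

First set merges to 04:00–04:45, 05:15–07:45, 09:30–11:00.
Second set merges to 02:15–03:00, 03:30–06:45, 09:15–12:00.
04:00–04:45: entirely removed.
05:15–07:45 \ B = 06:45–07:45.
09:30–11:00: entirely removed.

06:45–07:45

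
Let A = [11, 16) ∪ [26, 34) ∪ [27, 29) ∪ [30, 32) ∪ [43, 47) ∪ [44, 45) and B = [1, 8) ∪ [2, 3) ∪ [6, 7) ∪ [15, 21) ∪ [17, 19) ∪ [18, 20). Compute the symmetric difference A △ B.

First set merges to [11, 16), [26, 34), [43, 47).
Second set merges to [1, 8), [15, 21).
Only in the first: [11, 15), [26, 34), [43, 47).
Only in the second: [1, 8), [16, 21).
Together these are the periods covered by exactly one.

[1, 8) ∪ [11, 15) ∪ [16, 21) ∪ [26, 34) ∪ [43, 47)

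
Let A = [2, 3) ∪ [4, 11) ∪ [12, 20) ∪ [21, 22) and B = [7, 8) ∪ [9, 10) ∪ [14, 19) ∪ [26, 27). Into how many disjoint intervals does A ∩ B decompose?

A ∩ B = [7, 8), [9, 10), [14, 19).
That is 3 disjoint pieces.

3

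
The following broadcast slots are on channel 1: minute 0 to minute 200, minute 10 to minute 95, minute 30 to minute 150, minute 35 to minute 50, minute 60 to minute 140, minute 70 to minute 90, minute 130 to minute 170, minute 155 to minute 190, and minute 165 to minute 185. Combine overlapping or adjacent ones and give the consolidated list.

minute 0 to minute 200

minute 10 to minute 95 overlaps/touches minute 0 to minute 200 → extend to minute 0 to minute 200.
minute 30 to minute 150 overlaps/touches minute 0 to minute 200 → extend to minute 0 to minute 200.
minute 35 to minute 50 overlaps/touches minute 0 to minute 200 → extend to minute 0 to minute 200.
minute 60 to minute 140 overlaps/touches minute 0 to minute 200 → extend to minute 0 to minute 200.
minute 70 to minute 90 overlaps/touches minute 0 to minute 200 → extend to minute 0 to minute 200.
minute 130 to minute 170 overlaps/touches minute 0 to minute 200 → extend to minute 0 to minute 200.
minute 155 to minute 190 overlaps/touches minute 0 to minute 200 → extend to minute 0 to minute 200.
minute 165 to minute 185 overlaps/touches minute 0 to minute 200 → extend to minute 0 to minute 200.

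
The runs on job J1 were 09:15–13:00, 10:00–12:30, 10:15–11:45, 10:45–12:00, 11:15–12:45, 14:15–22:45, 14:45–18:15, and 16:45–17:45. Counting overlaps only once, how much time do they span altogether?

12 h 15 min

Merged: 09:15–13:00, 14:15–22:45.
Lengths: 3 h 45 min + 8 h 30 min = 12 h 15 min.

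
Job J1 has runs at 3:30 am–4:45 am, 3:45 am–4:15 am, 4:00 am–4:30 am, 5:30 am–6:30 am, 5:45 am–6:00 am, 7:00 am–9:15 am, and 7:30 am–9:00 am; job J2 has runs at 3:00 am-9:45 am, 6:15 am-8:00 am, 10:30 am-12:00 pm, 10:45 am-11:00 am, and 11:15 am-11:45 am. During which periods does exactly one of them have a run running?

A, merged: 3:30 am–4:45 am, 5:30 am–6:30 am, 7:00 am–9:15 am.
B, merged: 3:00 am–9:45 am, 10:30 am–12:00 pm.
A but not B: none.
B but not A: 3:00 am–3:30 am, 4:45 am–5:30 am, 6:30 am–7:00 am, 9:15 am–9:45 am, 10:30 am–12:00 pm.
Combining gives A △ B.

3:00 am–3:30 am, 4:45 am–5:30 am, 6:30 am–7:00 am, 9:15 am–9:45 am, 10:30 am–12:00 pm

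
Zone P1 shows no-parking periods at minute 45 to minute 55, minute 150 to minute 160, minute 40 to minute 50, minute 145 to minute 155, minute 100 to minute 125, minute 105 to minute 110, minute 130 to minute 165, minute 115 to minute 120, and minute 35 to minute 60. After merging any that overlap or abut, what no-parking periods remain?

minute 35 to minute 60, minute 100 to minute 125, minute 130 to minute 165

Sort by start: minute 35 to minute 60, minute 40 to minute 50, minute 45 to minute 55, minute 100 to minute 125, minute 105 to minute 110, minute 115 to minute 120, minute 130 to minute 165, minute 145 to minute 155, minute 150 to minute 160.
minute 40 to minute 50 overlaps/touches minute 35 to minute 60 → extend to minute 35 to minute 60.
minute 45 to minute 55 overlaps/touches minute 35 to minute 60 → extend to minute 35 to minute 60.
minute 100 to minute 125 is disjoint → start new block.
minute 105 to minute 110 overlaps/touches minute 100 to minute 125 → extend to minute 100 to minute 125.
minute 115 to minute 120 overlaps/touches minute 100 to minute 125 → extend to minute 100 to minute 125.
minute 130 to minute 165 is disjoint → start new block.
minute 145 to minute 155 overlaps/touches minute 130 to minute 165 → extend to minute 130 to minute 165.
minute 150 to minute 160 overlaps/touches minute 130 to minute 165 → extend to minute 130 to minute 165.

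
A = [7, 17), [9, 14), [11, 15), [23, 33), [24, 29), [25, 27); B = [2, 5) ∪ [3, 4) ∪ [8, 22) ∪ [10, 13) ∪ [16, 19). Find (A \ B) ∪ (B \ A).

[2, 5) ∪ [7, 8) ∪ [17, 22) ∪ [23, 33)

A, merged: [7, 17), [23, 33).
B, merged: [2, 5), [8, 22).
A but not B: [7, 8), [23, 33).
B but not A: [2, 5), [17, 22).
Combining gives A △ B.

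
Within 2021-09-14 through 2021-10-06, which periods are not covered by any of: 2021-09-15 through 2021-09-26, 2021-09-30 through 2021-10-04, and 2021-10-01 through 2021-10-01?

2021-09-14 through 2021-09-14, 2021-09-27 through 2021-09-29, 2021-10-05 through 2021-10-06

The merged coverage is 2021-09-15 through 2021-09-26, 2021-09-30 through 2021-10-04.
Uncovered inside 2021-09-14 through 2021-10-06: 2021-09-14 through 2021-09-14, 2021-09-27 through 2021-09-29, 2021-10-05 through 2021-10-06.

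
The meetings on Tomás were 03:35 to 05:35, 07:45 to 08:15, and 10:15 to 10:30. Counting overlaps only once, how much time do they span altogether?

Merged: 03:35–05:35, 07:45–08:15, 10:15–10:30.
Lengths: 2 h + 30 min + 15 min = 2 h 45 min.

2 h 45 min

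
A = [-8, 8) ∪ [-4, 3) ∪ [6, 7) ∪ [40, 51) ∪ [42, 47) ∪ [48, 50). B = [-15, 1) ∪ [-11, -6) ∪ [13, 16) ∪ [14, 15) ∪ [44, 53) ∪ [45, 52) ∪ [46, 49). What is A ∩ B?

First set merges to [-8, 8), [40, 51).
Second set merges to [-15, 1), [13, 16), [44, 53).
[-8, 8) meets the second set on [-8, 1).
[40, 51) meets the second set on [44, 51).

[-8, 1) ∪ [44, 51)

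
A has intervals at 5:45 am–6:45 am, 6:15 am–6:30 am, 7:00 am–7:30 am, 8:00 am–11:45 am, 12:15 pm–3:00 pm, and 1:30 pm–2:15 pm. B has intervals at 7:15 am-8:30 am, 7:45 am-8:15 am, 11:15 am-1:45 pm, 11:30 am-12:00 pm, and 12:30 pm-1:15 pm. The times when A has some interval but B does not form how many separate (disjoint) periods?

4

First set merges to 5:45 am-6:45 am, 7:00 am-7:30 am, 8:00 am-11:45 am, 12:15 pm-3:00 pm.
Second set merges to 7:15 am-8:30 am, 11:15 am-1:45 pm.
A \ B = 5:45 am-6:45 am, 7:00 am-7:15 am, 8:30 am-11:15 am, 1:45 pm-3:00 pm.
That is 4 disjoint pieces.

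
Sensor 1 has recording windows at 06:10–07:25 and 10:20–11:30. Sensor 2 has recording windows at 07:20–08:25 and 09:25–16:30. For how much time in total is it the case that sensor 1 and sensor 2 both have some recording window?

A ∩ B = 07:20-07:25, 10:20-11:30.
Total: 5 min + 1 h 10 min = 1 h 15 min.

1 h 15 min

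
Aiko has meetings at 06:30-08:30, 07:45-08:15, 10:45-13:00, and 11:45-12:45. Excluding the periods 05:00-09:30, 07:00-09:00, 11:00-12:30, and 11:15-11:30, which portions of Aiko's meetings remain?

A, merged: 06:30–08:30, 10:45–13:00.
B, merged: 05:00–09:30, 11:00–12:30.
06:30–08:30: entirely removed.
10:45–13:00 \ B = 10:45–11:00, 12:30–13:00.

10:45–11:00, 12:30–13:00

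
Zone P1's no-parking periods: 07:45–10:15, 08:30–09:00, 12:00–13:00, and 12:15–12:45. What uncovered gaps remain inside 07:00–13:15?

07:00-07:45, 10:15-12:00, 13:00-13:15

The merged coverage is 07:45-10:15, 12:00-13:00.
Complement within 07:00-13:15: 07:00-07:45, 10:15-12:00, 13:00-13:15.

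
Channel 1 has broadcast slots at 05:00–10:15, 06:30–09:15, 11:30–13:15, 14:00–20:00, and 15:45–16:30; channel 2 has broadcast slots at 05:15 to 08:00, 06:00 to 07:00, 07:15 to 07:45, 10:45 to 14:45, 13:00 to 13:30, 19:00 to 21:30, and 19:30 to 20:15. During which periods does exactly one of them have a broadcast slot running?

First set merges to 05:00–10:15, 11:30–13:15, 14:00–20:00.
Second set merges to 05:15–08:00, 10:45–14:45, 19:00–21:30.
A \ B = 05:00–05:15, 08:00–10:15, 14:45–19:00.
B \ A = 10:45–11:30, 13:15–14:00, 20:00–21:30.
Union of the two gives the symmetric difference.

05:00–05:15, 08:00–10:15, 10:45–11:30, 13:15–14:00, 14:45–19:00, 20:00–21:30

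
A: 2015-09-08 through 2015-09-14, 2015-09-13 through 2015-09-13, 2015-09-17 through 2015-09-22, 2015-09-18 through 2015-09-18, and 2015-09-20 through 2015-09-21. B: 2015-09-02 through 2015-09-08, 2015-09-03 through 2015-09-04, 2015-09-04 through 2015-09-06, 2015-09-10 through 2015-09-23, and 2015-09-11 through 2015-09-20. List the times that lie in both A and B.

A, merged: 2015-09-08 through 2015-09-14, 2015-09-17 through 2015-09-22.
B, merged: 2015-09-02 through 2015-09-08, 2015-09-10 through 2015-09-23.
2015-09-08 through 2015-09-14 ∩ B → 2015-09-08 through 2015-09-08, 2015-09-10 through 2015-09-14.
2015-09-17 through 2015-09-22 ∩ B → 2015-09-17 through 2015-09-22.

2015-09-08 through 2015-09-08, 2015-09-10 through 2015-09-14, 2015-09-17 through 2015-09-22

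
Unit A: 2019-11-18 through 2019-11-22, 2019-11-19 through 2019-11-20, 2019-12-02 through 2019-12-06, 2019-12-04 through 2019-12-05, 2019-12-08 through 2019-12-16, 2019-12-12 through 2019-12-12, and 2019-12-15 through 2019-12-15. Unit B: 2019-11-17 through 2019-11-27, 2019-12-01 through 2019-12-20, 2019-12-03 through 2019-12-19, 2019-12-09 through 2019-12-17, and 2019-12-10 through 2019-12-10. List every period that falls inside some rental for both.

2019-11-18 through 2019-11-22, 2019-12-02 through 2019-12-06, 2019-12-08 through 2019-12-16

First set merges to 2019-11-18 through 2019-11-22, 2019-12-02 through 2019-12-06, 2019-12-08 through 2019-12-16.
Second set merges to 2019-11-17 through 2019-11-27, 2019-12-01 through 2019-12-20.
2019-11-18 through 2019-11-22 overlaps B on 2019-11-18 through 2019-11-22.
2019-12-02 through 2019-12-06 overlaps B on 2019-12-02 through 2019-12-06.
2019-12-08 through 2019-12-16 overlaps B on 2019-12-08 through 2019-12-16.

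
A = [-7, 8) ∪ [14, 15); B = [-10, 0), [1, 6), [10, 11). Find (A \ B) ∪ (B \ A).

[-10, -7) ∪ [0, 1) ∪ [6, 8) ∪ [10, 11) ∪ [14, 15)

Only in the first: [0, 1), [6, 8), [14, 15).
Only in the second: [-10, -7), [10, 11).
Together these are the periods covered by exactly one.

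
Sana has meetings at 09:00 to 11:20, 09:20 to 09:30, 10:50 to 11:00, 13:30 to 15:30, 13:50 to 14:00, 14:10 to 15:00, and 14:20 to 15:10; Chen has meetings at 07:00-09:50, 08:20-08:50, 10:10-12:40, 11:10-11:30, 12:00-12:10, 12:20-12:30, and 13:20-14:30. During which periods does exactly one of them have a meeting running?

07:00–09:00, 09:50–10:10, 11:20–12:40, 13:20–13:30, 14:30–15:30

First set merges to 09:00–11:20, 13:30–15:30.
Second set merges to 07:00–09:50, 10:10–12:40, 13:20–14:30.
A but not B: 09:50–10:10, 14:30–15:30.
B but not A: 07:00–09:00, 11:20–12:40, 13:20–13:30.
Combining gives A △ B.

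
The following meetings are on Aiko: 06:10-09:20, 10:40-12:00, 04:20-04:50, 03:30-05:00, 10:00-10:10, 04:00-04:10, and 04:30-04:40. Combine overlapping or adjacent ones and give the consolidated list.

Sort by start: 03:30–05:00, 04:00–04:10, 04:20–04:50, 04:30–04:40, 06:10–09:20, 10:00–10:10, 10:40–12:00.
04:00–04:10 overlaps/touches 03:30–05:00 → extend to 03:30–05:00.
04:20–04:50 overlaps/touches 03:30–05:00 → extend to 03:30–05:00.
04:30–04:40 overlaps/touches 03:30–05:00 → extend to 03:30–05:00.
06:10–09:20 is disjoint → start new block.
10:00–10:10 is disjoint → start new block.
10:40–12:00 is disjoint → start new block.

03:30–05:00, 06:10–09:20, 10:00–10:10, 10:40–12:00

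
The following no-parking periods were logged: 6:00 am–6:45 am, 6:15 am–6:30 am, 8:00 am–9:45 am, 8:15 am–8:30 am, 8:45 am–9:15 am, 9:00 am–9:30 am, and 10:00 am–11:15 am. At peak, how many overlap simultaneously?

3

Sweep endpoints in order; track running count of active intervals.
Peak of 3 reached at 9:00 am.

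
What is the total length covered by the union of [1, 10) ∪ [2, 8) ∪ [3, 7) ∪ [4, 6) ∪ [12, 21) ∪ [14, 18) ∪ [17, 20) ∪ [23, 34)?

29

Merged: [1, 10), [12, 21), [23, 34).
Lengths: 9 + 9 + 11 = 29.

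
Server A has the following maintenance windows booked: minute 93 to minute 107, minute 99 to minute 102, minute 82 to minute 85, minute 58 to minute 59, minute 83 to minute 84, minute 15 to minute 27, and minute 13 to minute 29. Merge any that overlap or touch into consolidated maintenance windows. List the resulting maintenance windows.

minute 13 to minute 29, minute 58 to minute 59, minute 82 to minute 85, minute 93 to minute 107

Sort by start: minute 13 to minute 29, minute 15 to minute 27, minute 58 to minute 59, minute 82 to minute 85, minute 83 to minute 84, minute 93 to minute 107, minute 99 to minute 102.
minute 15 to minute 27 overlaps/touches minute 13 to minute 29 → extend to minute 13 to minute 29.
minute 58 to minute 59 is disjoint → start new block.
minute 82 to minute 85 is disjoint → start new block.
minute 83 to minute 84 overlaps/touches minute 82 to minute 85 → extend to minute 82 to minute 85.
minute 93 to minute 107 is disjoint → start new block.
minute 99 to minute 102 overlaps/touches minute 93 to minute 107 → extend to minute 93 to minute 107.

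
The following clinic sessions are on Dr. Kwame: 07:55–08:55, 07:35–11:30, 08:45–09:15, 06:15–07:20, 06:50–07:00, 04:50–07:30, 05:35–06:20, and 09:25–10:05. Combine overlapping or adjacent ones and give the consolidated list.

Sort by start: 04:50–07:30, 05:35–06:20, 06:15–07:20, 06:50–07:00, 07:35–11:30, 07:55–08:55, 08:45–09:15, 09:25–10:05.
05:35–06:20 overlaps/touches 04:50–07:30 → extend to 04:50–07:30.
06:15–07:20 overlaps/touches 04:50–07:30 → extend to 04:50–07:30.
06:50–07:00 overlaps/touches 04:50–07:30 → extend to 04:50–07:30.
07:35–11:30 is disjoint → start new block.
07:55–08:55 overlaps/touches 07:35–11:30 → extend to 07:35–11:30.
08:45–09:15 overlaps/touches 07:35–11:30 → extend to 07:35–11:30.
09:25–10:05 overlaps/touches 07:35–11:30 → extend to 07:35–11:30.

04:50–07:30, 07:35–11:30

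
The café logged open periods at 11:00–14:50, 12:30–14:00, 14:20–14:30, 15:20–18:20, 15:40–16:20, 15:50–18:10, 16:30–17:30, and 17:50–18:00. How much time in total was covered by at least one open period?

Merged: 11:00–14:50, 15:20–18:20.
Lengths: 3 h 50 min + 3 h = 6 h 50 min.

6 h 50 min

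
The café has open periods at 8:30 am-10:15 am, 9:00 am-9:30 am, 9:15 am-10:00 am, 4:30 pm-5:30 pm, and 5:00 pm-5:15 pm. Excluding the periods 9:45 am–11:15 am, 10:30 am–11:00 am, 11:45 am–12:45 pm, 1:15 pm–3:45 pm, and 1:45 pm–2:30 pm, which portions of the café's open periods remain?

8:30 am–9:45 am, 4:30 pm–5:30 pm

A, merged: 8:30 am–10:15 am, 4:30 pm–5:30 pm.
B, merged: 9:45 am–11:15 am, 11:45 am–12:45 pm, 1:15 pm–3:45 pm.
8:30 am–10:15 am with B removed leaves 8:30 am–9:45 am.
4:30 pm–5:30 pm is untouched.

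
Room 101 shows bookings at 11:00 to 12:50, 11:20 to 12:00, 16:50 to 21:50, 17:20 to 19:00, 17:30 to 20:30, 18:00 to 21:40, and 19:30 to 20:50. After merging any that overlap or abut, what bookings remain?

11:00–12:50, 16:50–21:50

11:20–12:00 overlaps/touches 11:00–12:50 → extend to 11:00–12:50.
16:50–21:50 is disjoint → start new block.
17:20–19:00 overlaps/touches 16:50–21:50 → extend to 16:50–21:50.
17:30–20:30 overlaps/touches 16:50–21:50 → extend to 16:50–21:50.
18:00–21:40 overlaps/touches 16:50–21:50 → extend to 16:50–21:50.
19:30–20:50 overlaps/touches 16:50–21:50 → extend to 16:50–21:50.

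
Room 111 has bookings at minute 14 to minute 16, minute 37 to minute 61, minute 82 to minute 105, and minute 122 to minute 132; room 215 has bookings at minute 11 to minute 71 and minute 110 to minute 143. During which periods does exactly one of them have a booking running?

minute 11 to minute 14, minute 16 to minute 37, minute 61 to minute 71, minute 82 to minute 105, minute 110 to minute 122, minute 132 to minute 143

A \ B = minute 82 to minute 105.
B \ A = minute 11 to minute 14, minute 16 to minute 37, minute 61 to minute 71, minute 110 to minute 122, minute 132 to minute 143.
Union of the two gives the symmetric difference.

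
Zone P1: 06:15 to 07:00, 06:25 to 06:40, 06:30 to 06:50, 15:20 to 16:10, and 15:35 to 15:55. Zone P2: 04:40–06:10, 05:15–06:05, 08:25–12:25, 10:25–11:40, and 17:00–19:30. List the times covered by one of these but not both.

First set merges to 06:15–07:00, 15:20–16:10.
Second set merges to 04:40–06:10, 08:25–12:25, 17:00–19:30.
A but not B: 06:15–07:00, 15:20–16:10.
B but not A: 04:40–06:10, 08:25–12:25, 17:00–19:30.
Combining gives A △ B.

04:40–06:10, 06:15–07:00, 08:25–12:25, 15:20–16:10, 17:00–19:30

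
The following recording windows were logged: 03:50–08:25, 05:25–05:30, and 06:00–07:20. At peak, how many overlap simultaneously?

2

Walk the sorted start/end points keeping a running depth.
The depth first hits 2 at 05:25.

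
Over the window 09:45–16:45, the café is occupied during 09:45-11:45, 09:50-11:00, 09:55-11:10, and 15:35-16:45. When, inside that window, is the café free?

11:45–15:35

Covered (merged): 09:45–11:45, 15:35–16:45.
Gaps within 09:45–16:45: 11:45–15:35.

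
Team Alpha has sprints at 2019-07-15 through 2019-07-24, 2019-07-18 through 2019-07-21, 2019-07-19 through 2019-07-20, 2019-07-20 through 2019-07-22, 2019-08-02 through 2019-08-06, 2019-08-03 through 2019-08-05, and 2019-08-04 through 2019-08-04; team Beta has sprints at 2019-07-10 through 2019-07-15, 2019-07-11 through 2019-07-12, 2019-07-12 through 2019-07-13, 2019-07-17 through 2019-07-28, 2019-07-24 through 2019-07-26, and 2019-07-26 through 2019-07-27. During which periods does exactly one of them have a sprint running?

2019-07-10 through 2019-07-14, 2019-07-16 through 2019-07-16, 2019-07-25 through 2019-07-28, 2019-08-02 through 2019-08-06

Merge the first list: 2019-07-15 through 2019-07-24, 2019-08-02 through 2019-08-06.
Merge the second list: 2019-07-10 through 2019-07-15, 2019-07-17 through 2019-07-28.
A but not B: 2019-07-16 through 2019-07-16, 2019-08-02 through 2019-08-06.
B but not A: 2019-07-10 through 2019-07-14, 2019-07-25 through 2019-07-28.
Combining gives A △ B.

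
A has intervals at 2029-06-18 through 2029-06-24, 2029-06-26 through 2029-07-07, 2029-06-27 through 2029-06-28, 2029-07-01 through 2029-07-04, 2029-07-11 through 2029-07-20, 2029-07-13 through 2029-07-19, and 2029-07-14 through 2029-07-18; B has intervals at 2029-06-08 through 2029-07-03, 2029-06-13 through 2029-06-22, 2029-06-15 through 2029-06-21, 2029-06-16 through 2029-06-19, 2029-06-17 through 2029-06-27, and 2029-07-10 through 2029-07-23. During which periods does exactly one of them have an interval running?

Merge the first list: 2029-06-18 through 2029-06-24, 2029-06-26 through 2029-07-07, 2029-07-11 through 2029-07-20.
Merge the second list: 2029-06-08 through 2029-07-03, 2029-07-10 through 2029-07-23.
A but not B: 2029-07-04 through 2029-07-07.
B but not A: 2029-06-08 through 2029-06-17, 2029-06-25 through 2029-06-25, 2029-07-10 through 2029-07-10, 2029-07-21 through 2029-07-23.
Combining gives A △ B.

2029-06-08 through 2029-06-17, 2029-06-25 through 2029-06-25, 2029-07-04 through 2029-07-07, 2029-07-10 through 2029-07-10, 2029-07-21 through 2029-07-23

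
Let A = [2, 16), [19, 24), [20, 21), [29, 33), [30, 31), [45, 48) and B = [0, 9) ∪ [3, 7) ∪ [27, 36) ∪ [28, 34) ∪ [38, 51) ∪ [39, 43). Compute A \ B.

A, merged: [2, 16), [19, 24), [29, 33), [45, 48).
B, merged: [0, 9), [27, 36), [38, 51).
[2, 16) with B removed leaves [9, 16).
[19, 24) is untouched.
[29, 33) lies entirely inside B → drops out.
[45, 48) lies entirely inside B → drops out.

[9, 16) ∪ [19, 24)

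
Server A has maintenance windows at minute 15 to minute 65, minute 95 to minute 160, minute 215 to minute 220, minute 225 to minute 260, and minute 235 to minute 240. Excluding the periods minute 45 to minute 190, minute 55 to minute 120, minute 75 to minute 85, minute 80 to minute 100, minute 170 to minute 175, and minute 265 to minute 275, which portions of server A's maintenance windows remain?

Merge the first list: minute 15 to minute 65, minute 95 to minute 160, minute 215 to minute 220, minute 225 to minute 260.
Merge the second list: minute 45 to minute 190, minute 265 to minute 275.
minute 15 to minute 65 minus B → minute 15 to minute 45.
minute 95 to minute 160: fully covered by B → removed.
minute 215 to minute 220: no B overlap → unchanged.
minute 225 to minute 260: no B overlap → unchanged.

minute 15 to minute 45, minute 215 to minute 220, minute 225 to minute 260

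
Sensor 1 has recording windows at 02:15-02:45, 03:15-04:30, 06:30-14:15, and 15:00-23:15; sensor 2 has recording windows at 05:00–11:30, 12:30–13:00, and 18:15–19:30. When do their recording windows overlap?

02:15–02:45: no overlap with the second set.
03:15–04:30: no overlap with the second set.
06:30–14:15 meets the second set on 06:30–11:30, 12:30–13:00.
15:00–23:15 meets the second set on 18:15–19:30.

06:30–11:30, 12:30–13:00, 18:15–19:30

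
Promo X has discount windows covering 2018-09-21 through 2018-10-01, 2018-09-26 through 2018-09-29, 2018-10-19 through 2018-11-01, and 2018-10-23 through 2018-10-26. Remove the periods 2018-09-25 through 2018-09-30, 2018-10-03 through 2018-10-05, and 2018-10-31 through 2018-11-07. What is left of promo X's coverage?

Merge the first list: 2018-09-21 through 2018-10-01, 2018-10-19 through 2018-11-01.
2018-09-21 through 2018-10-01 minus B → 2018-09-21 through 2018-09-24, 2018-10-01 through 2018-10-01.
2018-10-19 through 2018-11-01 minus B → 2018-10-19 through 2018-10-30.

2018-09-21 through 2018-09-24, 2018-10-01 through 2018-10-01, 2018-10-19 through 2018-10-30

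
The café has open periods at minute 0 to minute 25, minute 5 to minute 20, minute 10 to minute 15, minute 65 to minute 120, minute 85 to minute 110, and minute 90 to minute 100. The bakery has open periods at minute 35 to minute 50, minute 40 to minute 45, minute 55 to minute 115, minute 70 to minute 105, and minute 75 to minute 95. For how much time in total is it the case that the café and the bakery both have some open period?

First set merges to minute 0 to minute 25, minute 65 to minute 120.
Second set merges to minute 35 to minute 50, minute 55 to minute 115.
A ∩ B = minute 65 to minute 115.
Total: 50 minutes.

50 minutes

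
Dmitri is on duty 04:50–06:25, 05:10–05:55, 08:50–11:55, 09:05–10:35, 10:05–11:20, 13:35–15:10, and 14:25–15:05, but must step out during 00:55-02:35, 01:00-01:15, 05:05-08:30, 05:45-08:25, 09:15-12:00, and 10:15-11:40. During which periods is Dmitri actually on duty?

A, merged: 04:50-06:25, 08:50-11:55, 13:35-15:10.
B, merged: 00:55-02:35, 05:05-08:30, 09:15-12:00.
04:50-06:25 minus B → 04:50-05:05.
08:50-11:55 minus B → 08:50-09:15.
13:35-15:10: no B overlap → unchanged.

04:50-05:05, 08:50-09:15, 13:35-15:10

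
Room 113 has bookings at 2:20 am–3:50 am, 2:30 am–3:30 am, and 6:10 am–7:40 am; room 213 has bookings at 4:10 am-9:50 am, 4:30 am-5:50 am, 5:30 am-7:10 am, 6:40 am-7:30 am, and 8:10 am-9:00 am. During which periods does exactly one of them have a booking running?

2:20 am–3:50 am, 4:10 am–6:10 am, 7:40 am–9:50 am

First set merges to 2:20 am–3:50 am, 6:10 am–7:40 am.
Second set merges to 4:10 am–9:50 am.
A \ B = 2:20 am–3:50 am.
B \ A = 4:10 am–6:10 am, 7:40 am–9:50 am.
Union of the two gives the symmetric difference.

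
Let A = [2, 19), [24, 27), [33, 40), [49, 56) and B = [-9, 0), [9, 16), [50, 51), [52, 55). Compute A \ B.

[2, 9) ∪ [16, 19) ∪ [24, 27) ∪ [33, 40) ∪ [49, 50) ∪ [51, 52) ∪ [55, 56)

[2, 19) \ B = [2, 9), [16, 19).
[24, 27): nothing removed.
[33, 40): nothing removed.
[49, 56) \ B = [49, 50), [51, 52), [55, 56).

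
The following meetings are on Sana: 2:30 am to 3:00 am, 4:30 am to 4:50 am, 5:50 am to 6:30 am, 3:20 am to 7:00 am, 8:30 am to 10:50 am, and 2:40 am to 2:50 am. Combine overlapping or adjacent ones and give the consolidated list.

2:30 am–3:00 am, 3:20 am–7:00 am, 8:30 am–10:50 am

Sort by start: 2:30 am–3:00 am, 2:40 am–2:50 am, 3:20 am–7:00 am, 4:30 am–4:50 am, 5:50 am–6:30 am, 8:30 am–10:50 am.
2:40 am–2:50 am overlaps/touches 2:30 am–3:00 am → extend to 2:30 am–3:00 am.
3:20 am–7:00 am is disjoint → start new block.
4:30 am–4:50 am overlaps/touches 3:20 am–7:00 am → extend to 3:20 am–7:00 am.
5:50 am–6:30 am overlaps/touches 3:20 am–7:00 am → extend to 3:20 am–7:00 am.
8:30 am–10:50 am is disjoint → start new block.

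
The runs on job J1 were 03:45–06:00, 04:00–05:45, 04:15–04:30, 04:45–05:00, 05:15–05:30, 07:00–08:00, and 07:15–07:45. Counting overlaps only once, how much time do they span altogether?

3 h 15 min

Merged: 03:45–06:00, 07:00–08:00.
Lengths: 2 h 15 min + 1 h = 3 h 15 min.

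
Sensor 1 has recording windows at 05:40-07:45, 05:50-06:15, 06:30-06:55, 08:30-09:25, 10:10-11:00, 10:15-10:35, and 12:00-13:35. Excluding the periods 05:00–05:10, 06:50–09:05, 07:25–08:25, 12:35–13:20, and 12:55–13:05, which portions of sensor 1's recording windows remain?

05:40–06:50, 09:05–09:25, 10:10–11:00, 12:00–12:35, 13:20–13:35

A, merged: 05:40–07:45, 08:30–09:25, 10:10–11:00, 12:00–13:35.
B, merged: 05:00–05:10, 06:50–09:05, 12:35–13:20.
05:40–07:45 \ B = 05:40–06:50.
08:30–09:25 \ B = 09:05–09:25.
10:10–11:00: nothing removed.
12:00–13:35 \ B = 12:00–12:35, 13:20–13:35.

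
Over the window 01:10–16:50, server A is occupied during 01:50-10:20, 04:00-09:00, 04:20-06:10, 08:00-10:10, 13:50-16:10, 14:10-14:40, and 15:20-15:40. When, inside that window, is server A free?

The merged coverage is 01:50–10:20, 13:50–16:10.
Complement within 01:10–16:50: 01:10–01:50, 10:20–13:50, 16:10–16:50.

01:10–01:50, 10:20–13:50, 16:10–16:50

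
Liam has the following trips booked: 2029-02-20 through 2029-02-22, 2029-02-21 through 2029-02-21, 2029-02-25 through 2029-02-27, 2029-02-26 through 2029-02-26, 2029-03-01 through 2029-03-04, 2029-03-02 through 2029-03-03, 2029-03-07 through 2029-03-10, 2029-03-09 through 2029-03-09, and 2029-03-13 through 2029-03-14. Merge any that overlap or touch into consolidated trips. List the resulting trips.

2029-02-21 through 2029-02-21 overlaps/touches 2029-02-20 through 2029-02-22 → extend to 2029-02-20 through 2029-02-22.
2029-02-25 through 2029-02-27 is disjoint → start new block.
2029-02-26 through 2029-02-26 overlaps/touches 2029-02-25 through 2029-02-27 → extend to 2029-02-25 through 2029-02-27.
2029-03-01 through 2029-03-04 is disjoint → start new block.
2029-03-02 through 2029-03-03 overlaps/touches 2029-03-01 through 2029-03-04 → extend to 2029-03-01 through 2029-03-04.
2029-03-07 through 2029-03-10 is disjoint → start new block.
2029-03-09 through 2029-03-09 overlaps/touches 2029-03-07 through 2029-03-10 → extend to 2029-03-07 through 2029-03-10.
2029-03-13 through 2029-03-14 is disjoint → start new block.

2029-02-20 through 2029-02-22, 2029-02-25 through 2029-02-27, 2029-03-01 through 2029-03-04, 2029-03-07 through 2029-03-10, 2029-03-13 through 2029-03-14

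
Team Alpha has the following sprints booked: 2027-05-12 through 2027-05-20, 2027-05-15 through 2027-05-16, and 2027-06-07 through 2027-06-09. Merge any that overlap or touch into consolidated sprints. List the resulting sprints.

2027-05-15 through 2027-05-16 overlaps/touches 2027-05-12 through 2027-05-20 → extend to 2027-05-12 through 2027-05-20.
2027-06-07 through 2027-06-09 is disjoint → start new block.

2027-05-12 through 2027-05-20, 2027-06-07 through 2027-06-09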